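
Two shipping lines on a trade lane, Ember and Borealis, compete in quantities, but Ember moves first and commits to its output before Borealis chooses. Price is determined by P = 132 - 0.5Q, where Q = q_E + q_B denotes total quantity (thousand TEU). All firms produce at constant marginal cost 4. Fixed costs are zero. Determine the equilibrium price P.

Solve by backward induction. Given q_E, the follower Borealis maximises π_B = (132 - (1/2)q_E - (1/2)q_B)q_B - 4q_B.
Setting the follower's marginal profit to zero, 128 - (1/2)q_E - q_B = 0, i.e. q_B = (128 - (1/2)q_E).
The leader anticipates this reaction. Substituting into P = 132 - 0.5Q gives P = 68 - (1/4)q_E, so π_E = (68 - (1/4)q_E)q_E - 4q_E.
Leader FOC: 64 - (1/2)q_E = 0, so q_E = 128.
Then q_B = (128 - (1/2)·128) = 64.
Total output Q = 192, so price P = 132 - (1/2)·192 = 36.

36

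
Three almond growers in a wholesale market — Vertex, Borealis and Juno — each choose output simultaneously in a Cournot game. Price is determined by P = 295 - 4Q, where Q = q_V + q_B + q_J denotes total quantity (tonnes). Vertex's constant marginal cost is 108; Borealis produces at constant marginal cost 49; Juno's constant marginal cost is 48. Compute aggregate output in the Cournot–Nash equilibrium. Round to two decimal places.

Vertex's profit: π_V = (295 - 4Q)q_V - (108q_V). Setting ∂π_V/∂q_V = 0: 187 - 8q_V - 4(q_B + q_J) = 0.
Borealis's first-order condition: 246 - 8q_B - 4(q_V + q_J) = 0.
Juno's first-order condition: 247 - 8q_J - 4(q_V + q_B) = 0.
Adding the 3 first-order conditions: 680 − 16Q = 0, so Q = 85/2.
Back-substituting: q_V = (187 − 170)/4 = 17/4, q_B = (246 − 170)/4 = 19, q_J = (247 − 170)/4 = 77/4.
Total output Q = 17/4 + 19 + 77/4 = 85/2.

42.50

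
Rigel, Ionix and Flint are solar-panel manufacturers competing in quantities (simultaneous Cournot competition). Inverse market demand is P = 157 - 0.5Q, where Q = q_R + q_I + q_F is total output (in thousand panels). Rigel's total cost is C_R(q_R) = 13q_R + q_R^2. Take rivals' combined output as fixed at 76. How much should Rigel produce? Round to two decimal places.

35.33

With rivals' combined output fixed at 76, Rigel's profit is π_R = (157 - (1/2)·76 - (1/2)q_R)q_R - (13q_R + q_R²) = (119 - (1/2)q_R)q_R - (13q_R + q_R²).
∂π_R/∂q_R = 106 - 3q_R = 0, so q_R = 106/3.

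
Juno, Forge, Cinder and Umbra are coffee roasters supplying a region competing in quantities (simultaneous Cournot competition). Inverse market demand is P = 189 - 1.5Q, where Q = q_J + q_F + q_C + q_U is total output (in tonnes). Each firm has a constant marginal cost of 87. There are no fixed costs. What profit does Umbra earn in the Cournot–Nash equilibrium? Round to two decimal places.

A representative firm's profit is π_i = q_i(189 - 1.5Q) - 87q_i.
First-order condition (treating rivals' output as given): 102 - 3q_i - (3/2)·Σ_{j≠i} q_j = 0.
With identical firms every q_j equals q_i, so Σ_{j≠i} q_j = 3q_i and 102 = (15/2)q_i, giving q_i = 68/5.
Price P = 189 - (3/2)·(272/5) = 537/5.
Umbra's profit: (537/5 - 87)·(68/5) = 277.4400.

277.44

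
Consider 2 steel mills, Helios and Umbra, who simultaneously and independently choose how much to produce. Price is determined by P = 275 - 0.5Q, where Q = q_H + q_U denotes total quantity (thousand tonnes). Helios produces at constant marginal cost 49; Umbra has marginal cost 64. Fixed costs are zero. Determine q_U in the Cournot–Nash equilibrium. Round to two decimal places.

130.67

Helios's profit: π_H = (275 - 0.5Q)q_H - (49q_H). Setting ∂π_H/∂q_H = 0: 226 - q_H - (1/2)(q_U) = 0.
Umbra's first-order condition: 211 - q_U - (1/2)(q_H) = 0.
Rearranging gives the reaction functions q_H = (226 - (1/2)q_U) and q_U = (211 - (1/2)q_H).
Solving the pair: q_H = 482/3, q_U = 392/3.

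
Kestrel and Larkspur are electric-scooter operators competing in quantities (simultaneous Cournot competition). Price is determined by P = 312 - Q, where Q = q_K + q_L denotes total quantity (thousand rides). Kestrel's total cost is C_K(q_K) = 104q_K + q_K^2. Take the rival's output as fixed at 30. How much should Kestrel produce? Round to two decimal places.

44.50

With the rival's output fixed at 30, Kestrel's profit is π_K = (312 - 30 - q_K)q_K - (104q_K + q_K²) = (282 - q_K)q_K - (104q_K + q_K²).
∂π_K/∂q_K = 178 - 4q_K = 0, so q_K = 89/2.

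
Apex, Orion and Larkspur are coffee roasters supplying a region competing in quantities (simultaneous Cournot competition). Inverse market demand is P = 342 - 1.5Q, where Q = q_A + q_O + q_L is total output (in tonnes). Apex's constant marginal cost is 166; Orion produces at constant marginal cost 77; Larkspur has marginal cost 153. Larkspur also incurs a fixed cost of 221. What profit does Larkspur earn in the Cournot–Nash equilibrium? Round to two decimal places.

440.50

Apex's profit: π_A = (342 - 1.5Q)q_A - (166q_A). Setting ∂π_A/∂q_A = 0: 176 - 3q_A - (3/2)(q_O + q_L) = 0.
Orion's profit: π_O = (342 - 1.5Q)q_O - (77q_O). Setting ∂π_O/∂q_O = 0: 265 - 3q_O - (3/2)(q_A + q_L) = 0.
Larkspur's profit: π_L = (342 - 1.5Q)q_L - (153q_L). Setting ∂π_L/∂q_L = 0: 189 - 3q_L - (3/2)(q_A + q_O) = 0.
Adding the 3 first-order conditions: 630 − 6Q = 0, so Q = 105.
Back-substituting: q_A = (176 − 315/2)/(3/2) = 37/3, q_O = (265 − 315/2)/(3/2) = 215/3, q_L = (189 − 315/2)/(3/2) = 21.
Price P = 342 - (3/2)·105 = 369/2.
Larkspur's profit: (369/2 - 153)·21 - 221 = 881/2.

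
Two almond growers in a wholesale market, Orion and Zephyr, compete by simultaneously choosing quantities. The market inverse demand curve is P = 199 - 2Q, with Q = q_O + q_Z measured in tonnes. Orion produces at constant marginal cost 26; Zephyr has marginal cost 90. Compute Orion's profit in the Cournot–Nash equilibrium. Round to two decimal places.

Orion's profit: π_O = (199 - 2Q)q_O - (26q_O). Setting ∂π_O/∂q_O = 0: 173 - 4q_O - 2(q_Z) = 0.
Zephyr's profit: π_Z = (199 - 2Q)q_Z - (90q_Z). Setting ∂π_Z/∂q_Z = 0: 109 - 4q_Z - 2(q_O) = 0.
Rearranging gives the reaction functions q_O = (173 - 2q_Z)/4 and q_Z = (109 - 2q_O)/4.
Substituting one into the other gives q_O = 79/2 and q_Z = 15/2.
Price P = 199 - 2·47 = 105.
Orion's profit: (105 - 26)·(79/2) = 3120.5000.

3120.50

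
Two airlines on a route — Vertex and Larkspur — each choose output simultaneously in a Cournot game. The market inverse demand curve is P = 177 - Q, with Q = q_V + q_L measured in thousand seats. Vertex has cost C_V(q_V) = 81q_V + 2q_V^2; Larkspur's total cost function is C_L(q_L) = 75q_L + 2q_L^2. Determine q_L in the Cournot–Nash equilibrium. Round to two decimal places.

Vertex's profit: π_V = (177 - Q)q_V - (81q_V + 2q_V²). Setting ∂π_V/∂q_V = 0: 96 - 6q_V - (q_L) = 0.
Larkspur's first-order condition: 102 - 6q_L - (q_V) = 0.
Rearranging gives the reaction functions q_V = (96 - q_L)/6 and q_L = (102 - q_V)/6.
Solving the pair: q_V = 474/35, q_L = 516/35.

14.74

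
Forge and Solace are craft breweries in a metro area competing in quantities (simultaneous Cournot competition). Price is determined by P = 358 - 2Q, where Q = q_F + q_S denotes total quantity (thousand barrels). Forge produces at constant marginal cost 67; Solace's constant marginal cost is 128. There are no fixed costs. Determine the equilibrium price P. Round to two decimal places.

Forge's profit: π_F = (358 - 2Q)q_F - (67q_F). Setting ∂π_F/∂q_F = 0: 291 - 4q_F - 2(q_S) = 0.
Solace's profit: π_S = (358 - 2Q)q_S - (128q_S). Setting ∂π_S/∂q_S = 0: 230 - 4q_S - 2(q_F) = 0.
Rearranging gives the reaction functions q_F = (291 - 2q_S)/4 and q_S = (230 - 2q_F)/4.
Solving the pair: q_F = 176/3, q_S = 169/6.
Total output Q = 521/6, so price P = 358 - 2·(521/6) = 553/3.

184.33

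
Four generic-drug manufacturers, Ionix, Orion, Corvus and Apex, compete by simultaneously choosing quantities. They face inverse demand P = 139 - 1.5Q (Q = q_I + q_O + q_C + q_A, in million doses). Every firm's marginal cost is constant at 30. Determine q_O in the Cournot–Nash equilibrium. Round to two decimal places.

Each firm earns π_i = (139 - 1.5Q)q_i - 30q_i.
First-order condition (treating rivals' output as given): 109 - 3q_i - (3/2)·Σ_{j≠i} q_j = 0.
With identical firms every q_j equals q_i, so Σ_{j≠i} q_j = 3q_i and 109 = (15/2)q_i, giving q_i = 218/15.

14.53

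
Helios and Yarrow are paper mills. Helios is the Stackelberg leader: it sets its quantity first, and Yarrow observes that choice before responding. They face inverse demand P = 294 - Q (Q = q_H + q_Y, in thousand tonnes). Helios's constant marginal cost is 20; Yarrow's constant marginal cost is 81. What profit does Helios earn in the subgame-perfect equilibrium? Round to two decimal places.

Solve by backward induction. Given q_H, the follower Yarrow maximises π_Y = (294 - q_H - q_Y)q_Y - 81q_Y.
Follower FOC: 213 - q_H - 2q_Y = 0, so q_Y(q_H) = (213 - q_H)/2.
The leader anticipates this reaction. Substituting into P = 294 - Q gives P = 375/2 - (1/2)q_H, so π_H = (375/2 - (1/2)q_H)q_H - 20q_H.
The leader's first-order condition 335/2 - q_H = 0 yields q_H = 335/2.
Then q_Y = (213 - 335/2)/2 = 91/4.
Price P = 294 - 761/4 = 415/4.
Helios's profit: (415/4 - 20)·(335/2) = 14028.1250.

14028.13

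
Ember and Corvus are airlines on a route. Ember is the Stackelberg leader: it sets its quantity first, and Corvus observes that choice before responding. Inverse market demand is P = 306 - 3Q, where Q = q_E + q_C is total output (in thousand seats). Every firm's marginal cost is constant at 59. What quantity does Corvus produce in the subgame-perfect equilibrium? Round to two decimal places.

The follower Corvus best-responds to any q_E: π_C = (306 - 3Q)q_C - 59q_C.
∂π_C/∂q_C = 247 - 3q_E - 6q_C = 0 gives the reaction function q_C = (247 - 3q_E)/6.
The leader anticipates this reaction. Substituting into P = 306 - 3Q gives P = 365/2 - (3/2)q_E, so π_E = (365/2 - (3/2)q_E)q_E - 59q_E.
Maximising: ∂π_E/∂q_E = 247/2 - 3q_E = 0, giving q_E = 247/6.
Then q_C = (247 - 3·(247/6))/6 = 247/12.

20.58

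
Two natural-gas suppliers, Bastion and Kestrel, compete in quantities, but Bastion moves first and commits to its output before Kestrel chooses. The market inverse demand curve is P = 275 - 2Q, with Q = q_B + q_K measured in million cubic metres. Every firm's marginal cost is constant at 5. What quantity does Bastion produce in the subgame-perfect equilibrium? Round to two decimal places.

67.50

Solve by backward induction. Given q_B, the follower Kestrel maximises π_K = (275 - 2q_B - 2q_K)q_K - 5q_K.
Setting the follower's marginal profit to zero, 270 - 2q_B - 4q_K = 0, i.e. q_K = (270 - 2q_B)/4.
The leader anticipates this reaction. Substituting into P = 275 - 2Q gives P = 140 - q_B, so π_B = (140 - q_B)q_B - 5q_B.
Leader FOC: 135 - 2q_B = 0, so q_B = 135/2.
Then q_K = (270 - 2·(135/2))/4 = 135/4.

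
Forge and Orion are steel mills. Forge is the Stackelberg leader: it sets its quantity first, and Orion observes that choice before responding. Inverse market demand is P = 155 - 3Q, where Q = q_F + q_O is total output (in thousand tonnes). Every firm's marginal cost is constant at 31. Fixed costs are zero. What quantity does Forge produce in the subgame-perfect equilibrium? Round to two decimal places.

20.67

The follower Orion best-responds to any q_F: π_O = (155 - 3Q)q_O - 31q_O.
Setting the follower's marginal profit to zero, 124 - 3q_F - 6q_O = 0, i.e. q_O = (124 - 3q_F)/6.
The leader anticipates this reaction. Substituting into P = 155 - 3Q gives P = 93 - (3/2)q_F, so π_F = (93 - (3/2)q_F)q_F - 31q_F.
Maximising: ∂π_F/∂q_F = 62 - 3q_F = 0, giving q_F = 62/3.
Then q_O = (124 - 3·(62/3))/6 = 31/3.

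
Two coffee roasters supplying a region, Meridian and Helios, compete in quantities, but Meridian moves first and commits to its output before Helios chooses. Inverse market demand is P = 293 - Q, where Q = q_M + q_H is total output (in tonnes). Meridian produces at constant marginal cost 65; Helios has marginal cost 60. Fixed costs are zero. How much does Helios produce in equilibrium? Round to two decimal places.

60.75

The follower Helios best-responds to any q_M: π_H = (293 - Q)q_H - 60q_H.
∂π_H/∂q_H = 233 - q_M - 2q_H = 0 gives the reaction function q_H = (233 - q_M)/2.
The leader anticipates this reaction. Substituting into P = 293 - Q gives P = 353/2 - (1/2)q_M, so π_M = (353/2 - (1/2)q_M)q_M - 65q_M.
The leader's first-order condition 223/2 - q_M = 0 yields q_M = 223/2.
Then q_H = (233 - 223/2)/2 = 243/4.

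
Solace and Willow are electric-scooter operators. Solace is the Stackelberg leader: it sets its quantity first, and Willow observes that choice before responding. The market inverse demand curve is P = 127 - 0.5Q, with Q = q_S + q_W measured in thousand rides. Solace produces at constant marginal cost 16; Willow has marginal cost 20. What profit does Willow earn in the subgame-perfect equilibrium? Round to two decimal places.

Solve by backward induction. Given q_S, the follower Willow maximises π_W = (127 - (1/2)q_S - (1/2)q_W)q_W - 20q_W.
Follower FOC: 107 - (1/2)q_S - q_W = 0, so q_W(q_S) = (107 - (1/2)q_S).
The leader anticipates this reaction. Substituting into P = 127 - 0.5Q gives P = 147/2 - (1/4)q_S, so π_S = (147/2 - (1/4)q_S)q_S - 16q_S.
Leader FOC: 115/2 - (1/2)q_S = 0, so q_S = 115.
Then q_W = (107 - (1/2)·115) = 99/2.
Price P = 127 - (1/2)·(329/2) = 179/4.
Willow's profit: (179/4 - 20)·(99/2) = 1225.1250.

1225.13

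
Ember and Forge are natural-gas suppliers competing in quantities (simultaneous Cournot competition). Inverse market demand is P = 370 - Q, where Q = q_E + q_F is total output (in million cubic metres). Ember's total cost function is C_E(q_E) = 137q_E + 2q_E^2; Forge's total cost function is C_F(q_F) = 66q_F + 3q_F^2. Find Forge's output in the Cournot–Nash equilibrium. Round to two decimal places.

33.85

Ember's profit: π_E = (370 - Q)q_E - (137q_E + 2q_E²). Setting ∂π_E/∂q_E = 0: 233 - 6q_E - (q_F) = 0.
Forge's first-order condition: 304 - 8q_F - (q_E) = 0.
So q_E = (233 - q_F)/6 and q_F = (304 - q_E)/8.
Solving the pair: q_E = 1560/47, q_F = 1591/47.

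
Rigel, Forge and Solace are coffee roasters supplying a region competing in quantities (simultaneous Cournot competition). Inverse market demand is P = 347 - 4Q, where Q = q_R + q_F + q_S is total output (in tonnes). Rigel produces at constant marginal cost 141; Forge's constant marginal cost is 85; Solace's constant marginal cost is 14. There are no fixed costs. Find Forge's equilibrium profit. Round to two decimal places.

Rigel's profit: π_R = (347 - 4Q)q_R - (141q_R). Setting ∂π_R/∂q_R = 0: 206 - 8q_R - 4(q_F + q_S) = 0.
Forge's profit: π_F = (347 - 4Q)q_F - (85q_F). Setting ∂π_F/∂q_F = 0: 262 - 8q_F - 4(q_R + q_S) = 0.
Solace's profit: π_S = (347 - 4Q)q_S - (14q_S). Setting ∂π_S/∂q_S = 0: 333 - 8q_S - 4(q_R + q_F) = 0.
Summing all 3 equations gives 801 − 16Q = 0, hence Q = 801/16.
Back-substituting: q_R = (206 − 801/4)/4 = 23/16, q_F = (262 − 801/4)/4 = 247/16, q_S = (333 − 801/4)/4 = 531/16.
Price P = 347 - 4·(801/16) = 587/4.
Forge's profit: (587/4 - 85)·(247/16) = 953.2656.

953.27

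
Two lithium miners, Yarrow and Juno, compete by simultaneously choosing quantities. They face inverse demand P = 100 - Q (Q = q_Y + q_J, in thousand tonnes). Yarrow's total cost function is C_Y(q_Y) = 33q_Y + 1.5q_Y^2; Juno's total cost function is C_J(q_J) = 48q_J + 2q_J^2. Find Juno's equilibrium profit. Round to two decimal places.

Yarrow's profit: π_Y = (100 - Q)q_Y - (33q_Y + (3/2)q_Y²). Setting ∂π_Y/∂q_Y = 0: 67 - 5q_Y - (q_J) = 0.
Juno's first-order condition: 52 - 6q_J - (q_Y) = 0.
Best responses: q_Y = (67 - q_J)/5, q_J = (52 - q_Y)/6.
Solving the pair: q_Y = 350/29, q_J = 193/29.
Price P = 100 - 543/29 = 81.2759.
Juno's profit: 81.2759·(193/29) - 48·(193/29) - 2(193/29)² = 132.8740.

132.87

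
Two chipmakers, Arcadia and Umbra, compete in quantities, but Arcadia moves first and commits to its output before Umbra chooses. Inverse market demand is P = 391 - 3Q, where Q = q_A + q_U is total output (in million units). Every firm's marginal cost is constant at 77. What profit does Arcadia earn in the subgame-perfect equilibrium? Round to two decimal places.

The follower Umbra best-responds to any q_A: π_U = (391 - 3Q)q_U - 77q_U.
Follower FOC: 314 - 3q_A - 6q_U = 0, so q_U(q_A) = (314 - 3q_A)/6.
The leader anticipates this reaction. Substituting into P = 391 - 3Q gives P = 234 - (3/2)q_A, so π_A = (234 - (3/2)q_A)q_A - 77q_A.
Maximising: ∂π_A/∂q_A = 157 - 3q_A = 0, giving q_A = 157/3.
Then q_U = (314 - 3·(157/3))/6 = 157/6.
Price P = 391 - 3·(157/2) = 311/2.
Arcadia's profit: (311/2 - 77)·(157/3) = 4108.1667.

4108.17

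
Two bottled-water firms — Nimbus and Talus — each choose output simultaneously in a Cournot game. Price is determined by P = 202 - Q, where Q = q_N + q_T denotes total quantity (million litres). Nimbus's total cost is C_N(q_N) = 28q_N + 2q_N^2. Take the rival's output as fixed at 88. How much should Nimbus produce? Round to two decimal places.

14.33

With the rival's output fixed at 88, Nimbus's profit is π_N = (202 - 88 - q_N)q_N - (28q_N + 2q_N²) = (114 - q_N)q_N - (28q_N + 2q_N²).
∂π_N/∂q_N = 86 - 6q_N = 0, so q_N = 43/3.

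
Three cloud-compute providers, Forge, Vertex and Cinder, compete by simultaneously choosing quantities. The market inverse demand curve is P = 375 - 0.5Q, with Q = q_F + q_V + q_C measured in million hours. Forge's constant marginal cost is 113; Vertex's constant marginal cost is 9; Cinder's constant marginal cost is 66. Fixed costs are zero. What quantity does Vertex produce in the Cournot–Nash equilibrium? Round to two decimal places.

263.50

Forge's profit: π_F = (375 - 0.5Q)q_F - (113q_F). Setting ∂π_F/∂q_F = 0: 262 - q_F - (1/2)(q_V + q_C) = 0.
Vertex's first-order condition: 366 - q_V - (1/2)(q_F + q_C) = 0.
Cinder's first-order condition: 309 - q_C - (1/2)(q_F + q_V) = 0.
Adding the 3 conditions: 937 − Q − Q = 0, i.e. Q = 937/2.
Back-substituting: q_F = (262 − 937/4)/(1/2) = 111/2, q_V = (366 − 937/4)/(1/2) = 527/2, q_C = (309 − 937/4)/(1/2) = 299/2.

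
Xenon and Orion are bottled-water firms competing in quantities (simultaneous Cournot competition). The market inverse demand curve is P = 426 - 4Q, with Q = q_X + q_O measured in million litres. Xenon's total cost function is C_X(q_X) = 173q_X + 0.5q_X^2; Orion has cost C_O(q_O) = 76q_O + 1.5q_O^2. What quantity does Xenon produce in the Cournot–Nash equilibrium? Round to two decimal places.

Xenon's profit: π_X = (426 - 4Q)q_X - (173q_X + (1/2)q_X²). Setting ∂π_X/∂q_X = 0: 253 - 9q_X - 4(q_O) = 0.
Orion's profit: π_O = (426 - 4Q)q_O - (76q_O + (3/2)q_O²). Setting ∂π_O/∂q_O = 0: 350 - 11q_O - 4(q_X) = 0.
Rearranging gives the reaction functions q_X = (253 - 4q_O)/9 and q_O = (350 - 4q_X)/11.
Substituting one into the other gives q_X = 1383/83 and q_O = 25.7590.

16.66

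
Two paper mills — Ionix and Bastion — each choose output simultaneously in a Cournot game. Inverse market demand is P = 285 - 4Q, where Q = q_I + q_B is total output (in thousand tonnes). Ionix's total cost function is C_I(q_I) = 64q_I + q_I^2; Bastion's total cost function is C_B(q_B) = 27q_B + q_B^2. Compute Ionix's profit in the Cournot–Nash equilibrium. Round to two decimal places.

983.34

Ionix's profit: π_I = (285 - 4Q)q_I - (64q_I + q_I²). Setting ∂π_I/∂q_I = 0: 221 - 10q_I - 4(q_B) = 0.
Bastion's profit: π_B = (285 - 4Q)q_B - (27q_B + q_B²). Setting ∂π_B/∂q_B = 0: 258 - 10q_B - 4(q_I) = 0.
So q_I = (221 - 4q_B)/10 and q_B = (258 - 4q_I)/10.
Solving the pair: q_I = 589/42, q_B = 424/21.
Price P = 285 - 4·(479/14) = 1037/7.
Ionix's profit: (1037/7)·(589/42) - 64·(589/42) - (589/42)² = 983.3362.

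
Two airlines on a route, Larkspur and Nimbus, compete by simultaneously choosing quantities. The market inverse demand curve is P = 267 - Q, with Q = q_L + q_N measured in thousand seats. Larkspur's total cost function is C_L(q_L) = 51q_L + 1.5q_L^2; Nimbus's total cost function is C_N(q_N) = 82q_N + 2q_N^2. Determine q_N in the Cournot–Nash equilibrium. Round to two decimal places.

Larkspur's profit: π_L = (267 - Q)q_L - (51q_L + (3/2)q_L²). Setting ∂π_L/∂q_L = 0: 216 - 5q_L - (q_N) = 0.
Nimbus's first-order condition: 185 - 6q_N - (q_L) = 0.
Rearranging gives the reaction functions q_L = (216 - q_N)/5 and q_N = (185 - q_L)/6.
Substituting one into the other gives q_L = 1111/29 and q_N = 709/29.

24.45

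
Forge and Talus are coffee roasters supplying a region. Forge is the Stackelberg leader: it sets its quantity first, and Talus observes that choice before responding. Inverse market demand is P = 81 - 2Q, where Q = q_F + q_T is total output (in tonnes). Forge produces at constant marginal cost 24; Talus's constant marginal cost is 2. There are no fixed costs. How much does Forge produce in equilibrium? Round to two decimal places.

The follower Talus best-responds to any q_F: π_T = (81 - 2Q)q_T - 2q_T.
Setting the follower's marginal profit to zero, 79 - 2q_F - 4q_T = 0, i.e. q_T = (79 - 2q_F)/4.
The leader anticipates this reaction. Substituting into P = 81 - 2Q gives P = 83/2 - q_F, so π_F = (83/2 - q_F)q_F - 24q_F.
Maximising: ∂π_F/∂q_F = 35/2 - 2q_F = 0, giving q_F = 35/4.
Then q_T = (79 - 2·(35/4))/4 = 123/8.

8.75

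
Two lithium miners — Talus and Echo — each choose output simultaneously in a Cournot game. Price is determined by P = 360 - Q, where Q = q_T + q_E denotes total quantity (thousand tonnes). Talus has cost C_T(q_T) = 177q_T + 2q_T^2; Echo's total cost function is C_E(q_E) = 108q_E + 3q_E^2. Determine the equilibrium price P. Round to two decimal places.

Talus's profit: π_T = (360 - Q)q_T - (177q_T + 2q_T²). Setting ∂π_T/∂q_T = 0: 183 - 6q_T - (q_E) = 0.
Echo's profit: π_E = (360 - Q)q_E - (108q_E + 3q_E²). Setting ∂π_E/∂q_E = 0: 252 - 8q_E - (q_T) = 0.
So q_T = (183 - q_E)/6 and q_E = (252 - q_T)/8.
Solving the pair: q_T = 1212/47, q_E = 1329/47.
Total output Q = 54.0638, so price P = 360 - 54.0638 = 305.9362.

305.94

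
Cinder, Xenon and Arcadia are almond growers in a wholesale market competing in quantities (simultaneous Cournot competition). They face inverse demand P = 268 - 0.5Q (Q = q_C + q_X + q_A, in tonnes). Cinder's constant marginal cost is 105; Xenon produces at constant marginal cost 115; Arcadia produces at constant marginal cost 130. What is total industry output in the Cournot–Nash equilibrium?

Cinder's profit: π_C = (268 - 0.5Q)q_C - (105q_C). Setting ∂π_C/∂q_C = 0: 163 - q_C - (1/2)(q_X + q_A) = 0.
Xenon's first-order condition: 153 - q_X - (1/2)(q_C + q_A) = 0.
Arcadia's first-order condition: 138 - q_A - (1/2)(q_C + q_X) = 0.
Adding the 3 first-order conditions: 454 − 2Q = 0, so Q = 227.
Back-substituting: q_C = (163 − 227/2)/(1/2) = 99, q_X = (153 − 227/2)/(1/2) = 79, q_A = (138 − 227/2)/(1/2) = 49.
Total output Q = 99 + 79 + 49 = 227.

227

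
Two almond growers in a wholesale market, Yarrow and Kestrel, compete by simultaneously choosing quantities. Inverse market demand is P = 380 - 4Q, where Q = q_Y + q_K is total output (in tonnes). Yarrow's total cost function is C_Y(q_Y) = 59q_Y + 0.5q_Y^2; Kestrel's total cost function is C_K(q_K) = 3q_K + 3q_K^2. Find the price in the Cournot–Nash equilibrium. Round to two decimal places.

Yarrow's profit: π_Y = (380 - 4Q)q_Y - (59q_Y + (1/2)q_Y²). Setting ∂π_Y/∂q_Y = 0: 321 - 9q_Y - 4(q_K) = 0.
Kestrel's profit: π_K = (380 - 4Q)q_K - (3q_K + 3q_K²). Setting ∂π_K/∂q_K = 0: 377 - 14q_K - 4(q_Y) = 0.
So q_Y = (321 - 4q_K)/9 and q_K = (377 - 4q_Y)/14.
Substituting one into the other gives q_Y = 1493/55 and q_K = 19.1727.
Total output Q = 1019/22, so price P = 380 - 4·(1019/22) = 194.7273.

194.73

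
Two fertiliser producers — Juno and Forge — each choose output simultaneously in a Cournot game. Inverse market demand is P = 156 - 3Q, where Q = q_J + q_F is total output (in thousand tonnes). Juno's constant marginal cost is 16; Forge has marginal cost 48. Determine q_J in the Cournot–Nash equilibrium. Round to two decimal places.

19.11

Juno's profit: π_J = (156 - 3Q)q_J - (16q_J). Setting ∂π_J/∂q_J = 0: 140 - 6q_J - 3(q_F) = 0.
Forge's profit: π_F = (156 - 3Q)q_F - (48q_F). Setting ∂π_F/∂q_F = 0: 108 - 6q_F - 3(q_J) = 0.
So q_J = (140 - 3q_F)/6 and q_F = (108 - 3q_J)/6.
Solving the pair: q_J = 172/9, q_F = 76/9.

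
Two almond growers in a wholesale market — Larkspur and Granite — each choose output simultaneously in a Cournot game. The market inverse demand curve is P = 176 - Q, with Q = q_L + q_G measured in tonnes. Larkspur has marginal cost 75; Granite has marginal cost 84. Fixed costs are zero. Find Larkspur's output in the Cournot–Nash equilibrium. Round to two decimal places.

Larkspur's profit: π_L = (176 - Q)q_L - (75q_L). Setting ∂π_L/∂q_L = 0: 101 - 2q_L - (q_G) = 0.
Granite's profit: π_G = (176 - Q)q_G - (84q_G). Setting ∂π_G/∂q_G = 0: 92 - 2q_G - (q_L) = 0.
Best responses: q_L = (101 - q_G)/2, q_G = (92 - q_L)/2.
Solving the pair: q_L = 110/3, q_G = 83/3.

36.67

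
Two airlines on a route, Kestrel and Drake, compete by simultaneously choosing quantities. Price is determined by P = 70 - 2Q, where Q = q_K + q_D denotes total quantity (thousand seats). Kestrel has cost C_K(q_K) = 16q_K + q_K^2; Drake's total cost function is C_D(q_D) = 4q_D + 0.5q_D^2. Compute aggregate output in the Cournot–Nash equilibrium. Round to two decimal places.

16.38

Kestrel's profit: π_K = (70 - 2Q)q_K - (16q_K + q_K²). Setting ∂π_K/∂q_K = 0: 54 - 6q_K - 2(q_D) = 0.
Drake's first-order condition: 66 - 5q_D - 2(q_K) = 0.
Best responses: q_K = (54 - 2q_D)/6, q_D = (66 - 2q_K)/5.
Solving the pair: q_K = 69/13, q_D = 144/13.
Total output Q = 69/13 + 144/13 = 213/13.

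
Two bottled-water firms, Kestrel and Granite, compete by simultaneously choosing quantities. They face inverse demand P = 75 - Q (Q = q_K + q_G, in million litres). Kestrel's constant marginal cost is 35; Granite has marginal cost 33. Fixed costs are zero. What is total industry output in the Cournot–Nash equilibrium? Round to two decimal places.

27.33

Kestrel's profit: π_K = (75 - Q)q_K - (35q_K). Setting ∂π_K/∂q_K = 0: 40 - 2q_K - (q_G) = 0.
Granite's first-order condition: 42 - 2q_G - (q_K) = 0.
Best responses: q_K = (40 - q_G)/2, q_G = (42 - q_K)/2.
Solving the pair: q_K = 38/3, q_G = 44/3.
Total output Q = 38/3 + 44/3 = 82/3.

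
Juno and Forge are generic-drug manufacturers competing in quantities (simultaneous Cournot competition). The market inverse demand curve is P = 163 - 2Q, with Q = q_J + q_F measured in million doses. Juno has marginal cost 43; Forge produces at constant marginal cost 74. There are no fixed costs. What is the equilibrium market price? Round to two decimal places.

Juno's profit: π_J = (163 - 2Q)q_J - (43q_J). Setting ∂π_J/∂q_J = 0: 120 - 4q_J - 2(q_F) = 0.
Forge's first-order condition: 89 - 4q_F - 2(q_J) = 0.
Best responses: q_J = (120 - 2q_F)/4, q_F = (89 - 2q_J)/4.
Solving the pair: q_J = 151/6, q_F = 29/3.
Total output Q = 209/6, so price P = 163 - 2·(209/6) = 280/3.

93.33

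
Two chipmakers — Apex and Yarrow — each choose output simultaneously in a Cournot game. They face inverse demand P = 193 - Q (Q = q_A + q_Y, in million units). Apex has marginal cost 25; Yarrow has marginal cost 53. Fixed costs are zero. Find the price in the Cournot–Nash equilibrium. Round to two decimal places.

Apex's profit: π_A = (193 - Q)q_A - (25q_A). Setting ∂π_A/∂q_A = 0: 168 - 2q_A - (q_Y) = 0.
Yarrow's profit: π_Y = (193 - Q)q_Y - (53q_Y). Setting ∂π_Y/∂q_Y = 0: 140 - 2q_Y - (q_A) = 0.
Rearranging gives the reaction functions q_A = (168 - q_Y)/2 and q_Y = (140 - q_A)/2.
Substituting one into the other gives q_A = 196/3 and q_Y = 112/3.
Total output Q = 308/3, so price P = 193 - 308/3 = 271/3.

90.33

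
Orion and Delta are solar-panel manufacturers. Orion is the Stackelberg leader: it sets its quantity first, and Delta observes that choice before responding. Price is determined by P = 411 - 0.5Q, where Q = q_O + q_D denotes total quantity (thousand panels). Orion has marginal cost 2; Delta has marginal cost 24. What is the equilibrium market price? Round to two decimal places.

Solve by backward induction. Given q_O, the follower Delta maximises π_D = (411 - (1/2)q_O - (1/2)q_D)q_D - 24q_D.
Setting the follower's marginal profit to zero, 387 - (1/2)q_O - q_D = 0, i.e. q_D = (387 - (1/2)q_O).
Orion substitutes q_D(q_O) into its own profit: π_O = q_O(411 - (1/2)q_O - (387 - (1/2)q_O)/2) - 2q_O = (435/2 - (1/4)q_O)q_O - 2q_O.
Leader FOC: 431/2 - (1/2)q_O = 0, so q_O = 431.
Then q_D = (387 - (1/2)·431) = 343/2.
Total output Q = 1205/2, so price P = 411 - (1/2)·(1205/2) = 439/4.

109.75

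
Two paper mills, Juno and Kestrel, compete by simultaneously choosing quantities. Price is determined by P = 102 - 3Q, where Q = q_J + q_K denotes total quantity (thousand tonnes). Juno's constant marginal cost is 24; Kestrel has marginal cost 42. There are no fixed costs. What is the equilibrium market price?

Juno's profit: π_J = (102 - 3Q)q_J - (24q_J). Setting ∂π_J/∂q_J = 0: 78 - 6q_J - 3(q_K) = 0.
Kestrel's first-order condition: 60 - 6q_K - 3(q_J) = 0.
Rearranging gives the reaction functions q_J = (78 - 3q_K)/6 and q_K = (60 - 3q_J)/6.
Substituting one into the other gives q_J = 32/3 and q_K = 14/3.
Total output Q = 46/3, so price P = 102 - 3·(46/3) = 56.

56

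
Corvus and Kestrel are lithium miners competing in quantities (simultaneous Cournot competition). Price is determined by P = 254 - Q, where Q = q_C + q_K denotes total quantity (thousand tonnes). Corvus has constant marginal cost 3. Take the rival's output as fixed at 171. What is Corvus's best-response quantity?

40

With the rival's output fixed at 171, Corvus's profit is π_C = (254 - 171 - q_C)q_C - (3q_C) = (83 - q_C)q_C - (3q_C).
∂π_C/∂q_C = 80 - 2q_C = 0, so q_C = 40.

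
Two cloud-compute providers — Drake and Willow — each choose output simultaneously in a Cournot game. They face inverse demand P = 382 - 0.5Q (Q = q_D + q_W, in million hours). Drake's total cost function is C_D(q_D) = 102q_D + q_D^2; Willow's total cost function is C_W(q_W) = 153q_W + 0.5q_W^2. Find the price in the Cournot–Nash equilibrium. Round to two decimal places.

Drake's profit: π_D = (382 - 0.5Q)q_D - (102q_D + q_D²). Setting ∂π_D/∂q_D = 0: 280 - 3q_D - (1/2)(q_W) = 0.
Willow's first-order condition: 229 - 2q_W - (1/2)(q_D) = 0.
Rearranging gives the reaction functions q_D = (280 - (1/2)q_W)/3 and q_W = (229 - (1/2)q_D)/2.
Solving the pair: q_D = 1782/23, q_W = 95.1304.
Total output Q = 172.6087, so price P = 382 - (1/2)·172.6087 = 295.6957.

295.70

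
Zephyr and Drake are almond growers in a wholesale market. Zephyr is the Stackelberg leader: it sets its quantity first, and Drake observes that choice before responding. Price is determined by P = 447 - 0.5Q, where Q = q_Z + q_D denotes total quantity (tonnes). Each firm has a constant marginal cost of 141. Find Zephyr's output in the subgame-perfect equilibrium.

306

The follower Drake best-responds to any q_Z: π_D = (447 - 0.5Q)q_D - 141q_D.
∂π_D/∂q_D = 306 - (1/2)q_Z - q_D = 0 gives the reaction function q_D = (306 - (1/2)q_Z).
The leader anticipates this reaction. Substituting into P = 447 - 0.5Q gives P = 294 - (1/4)q_Z, so π_Z = (294 - (1/4)q_Z)q_Z - 141q_Z.
The leader's first-order condition 153 - (1/2)q_Z = 0 yields q_Z = 306.
Then q_D = (306 - (1/2)·306) = 153.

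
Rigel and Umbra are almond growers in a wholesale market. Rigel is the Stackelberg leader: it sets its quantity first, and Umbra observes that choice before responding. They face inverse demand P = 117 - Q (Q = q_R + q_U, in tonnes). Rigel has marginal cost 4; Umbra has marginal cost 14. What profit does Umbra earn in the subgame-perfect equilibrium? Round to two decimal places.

The follower Umbra best-responds to any q_R: π_U = (117 - Q)q_U - 14q_U.
Follower FOC: 103 - q_R - 2q_U = 0, so q_U(q_R) = (103 - q_R)/2.
The leader anticipates this reaction. Substituting into P = 117 - Q gives P = 131/2 - (1/2)q_R, so π_R = (131/2 - (1/2)q_R)q_R - 4q_R.
Maximising: ∂π_R/∂q_R = 123/2 - q_R = 0, giving q_R = 123/2.
Then q_U = (103 - 123/2)/2 = 83/4.
Price P = 117 - 329/4 = 139/4.
Umbra's profit: (139/4 - 14)·(83/4) = 430.5625.

430.56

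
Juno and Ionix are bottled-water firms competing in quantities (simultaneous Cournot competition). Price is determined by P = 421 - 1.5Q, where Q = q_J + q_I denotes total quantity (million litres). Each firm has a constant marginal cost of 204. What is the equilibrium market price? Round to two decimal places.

Each firm earns π_i = (421 - 1.5Q)q_i - 204q_i.
First-order condition (treating rivals' output as given): 217 - 3q_i - (3/2)q_j = 0.
With identical firms every q_j equals q_i, so q_j = q_i and 217 = (9/2)q_i, giving q_i = 434/9.
Total output Q = 868/9, so price P = 421 - (3/2)·(868/9) = 829/3.

276.33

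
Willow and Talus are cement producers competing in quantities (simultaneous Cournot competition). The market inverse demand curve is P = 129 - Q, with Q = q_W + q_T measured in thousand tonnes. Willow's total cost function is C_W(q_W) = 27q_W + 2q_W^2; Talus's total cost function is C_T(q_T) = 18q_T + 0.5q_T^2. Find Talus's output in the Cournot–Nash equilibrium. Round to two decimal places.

Willow's profit: π_W = (129 - Q)q_W - (27q_W + 2q_W²). Setting ∂π_W/∂q_W = 0: 102 - 6q_W - (q_T) = 0.
Talus's first-order condition: 111 - 3q_T - (q_W) = 0.
So q_W = (102 - q_T)/6 and q_T = (111 - q_W)/3.
Substituting one into the other gives q_W = 195/17 and q_T = 564/17.

33.18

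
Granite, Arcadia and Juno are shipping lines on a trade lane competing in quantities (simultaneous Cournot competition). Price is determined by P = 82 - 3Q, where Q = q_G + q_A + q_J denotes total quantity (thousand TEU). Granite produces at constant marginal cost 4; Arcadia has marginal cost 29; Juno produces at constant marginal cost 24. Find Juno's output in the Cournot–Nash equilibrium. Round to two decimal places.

Granite's profit: π_G = (82 - 3Q)q_G - (4q_G). Setting ∂π_G/∂q_G = 0: 78 - 6q_G - 3(q_A + q_J) = 0.
Arcadia's first-order condition: 53 - 6q_A - 3(q_G + q_J) = 0.
Juno's first-order condition: 58 - 6q_J - 3(q_G + q_A) = 0.
Adding the 3 conditions: 189 − 6Q − 6Q = 0, i.e. Q = 63/4.
Back-substituting: q_G = (78 − 189/4)/3 = 41/4, q_A = (53 − 189/4)/3 = 23/12, q_J = (58 − 189/4)/3 = 43/12.

3.58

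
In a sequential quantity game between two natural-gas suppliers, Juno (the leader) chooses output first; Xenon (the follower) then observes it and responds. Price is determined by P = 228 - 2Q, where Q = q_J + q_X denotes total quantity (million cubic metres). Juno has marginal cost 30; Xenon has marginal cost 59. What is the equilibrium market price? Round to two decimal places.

86.75

Solve by backward induction. Given q_J, the follower Xenon maximises π_X = (228 - 2q_J - 2q_X)q_X - 59q_X.
∂π_X/∂q_X = 169 - 2q_J - 4q_X = 0 gives the reaction function q_X = (169 - 2q_J)/4.
Juno substitutes q_X(q_J) into its own profit: π_J = q_J(228 - 2q_J - (169 - 2q_J)/2) - 30q_J = (287/2 - q_J)q_J - 30q_J.
The leader's first-order condition 227/2 - 2q_J = 0 yields q_J = 227/4.
Then q_X = (169 - 2·(227/4))/4 = 111/8.
Total output Q = 565/8, so price P = 228 - 2·(565/8) = 347/4.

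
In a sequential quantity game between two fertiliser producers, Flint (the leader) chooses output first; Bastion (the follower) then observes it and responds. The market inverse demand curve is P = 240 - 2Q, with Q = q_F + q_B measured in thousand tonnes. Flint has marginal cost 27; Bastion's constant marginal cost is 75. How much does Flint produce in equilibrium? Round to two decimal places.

65.25

The follower Bastion best-responds to any q_F: π_B = (240 - 2Q)q_B - 75q_B.
Follower FOC: 165 - 2q_F - 4q_B = 0, so q_B(q_F) = (165 - 2q_F)/4.
Flint substitutes q_B(q_F) into its own profit: π_F = q_F(240 - 2q_F - (165 - 2q_F)/2) - 27q_F = (315/2 - q_F)q_F - 27q_F.
Leader FOC: 261/2 - 2q_F = 0, so q_F = 261/4.
Then q_B = (165 - 2·(261/4))/4 = 69/8.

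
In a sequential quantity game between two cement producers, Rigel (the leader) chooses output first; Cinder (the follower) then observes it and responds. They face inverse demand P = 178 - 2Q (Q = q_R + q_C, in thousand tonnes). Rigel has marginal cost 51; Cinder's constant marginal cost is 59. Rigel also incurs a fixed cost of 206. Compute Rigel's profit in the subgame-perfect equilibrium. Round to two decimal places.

Solve by backward induction. Given q_R, the follower Cinder maximises π_C = (178 - 2q_R - 2q_C)q_C - 59q_C.
Setting the follower's marginal profit to zero, 119 - 2q_R - 4q_C = 0, i.e. q_C = (119 - 2q_R)/4.
The leader anticipates this reaction. Substituting into P = 178 - 2Q gives P = 237/2 - q_R, so π_R = (237/2 - q_R)q_R - 51q_R.
Maximising: ∂π_R/∂q_R = 135/2 - 2q_R = 0, giving q_R = 135/4.
Then q_C = (119 - 2·(135/4))/4 = 103/8.
Price P = 178 - 2·(373/8) = 339/4.
Rigel's profit: (339/4 - 51)·(135/4) - 206 = 933.0625.

933.06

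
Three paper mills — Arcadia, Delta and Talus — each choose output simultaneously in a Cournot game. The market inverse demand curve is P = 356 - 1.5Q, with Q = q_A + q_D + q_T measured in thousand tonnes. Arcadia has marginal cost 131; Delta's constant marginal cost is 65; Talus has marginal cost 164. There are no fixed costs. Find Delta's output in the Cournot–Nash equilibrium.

Arcadia's profit: π_A = (356 - 1.5Q)q_A - (131q_A). Setting ∂π_A/∂q_A = 0: 225 - 3q_A - (3/2)(q_D + q_T) = 0.
Delta's first-order condition: 291 - 3q_D - (3/2)(q_A + q_T) = 0.
Talus's profit: π_T = (356 - 1.5Q)q_T - (164q_T). Setting ∂π_T/∂q_T = 0: 192 - 3q_T - (3/2)(q_A + q_D) = 0.
Adding the 3 first-order conditions: 708 − 6Q = 0, so Q = 118.
Back-substituting: q_A = (225 − 177)/(3/2) = 32, q_D = (291 − 177)/(3/2) = 76, q_T = (192 − 177)/(3/2) = 10.

76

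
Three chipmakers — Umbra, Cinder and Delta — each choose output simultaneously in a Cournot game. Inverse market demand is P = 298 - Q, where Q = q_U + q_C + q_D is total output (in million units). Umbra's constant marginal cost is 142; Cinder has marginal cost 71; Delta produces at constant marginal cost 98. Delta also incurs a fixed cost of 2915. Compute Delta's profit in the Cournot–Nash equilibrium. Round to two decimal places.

Umbra's profit: π_U = (298 - Q)q_U - (142q_U). Setting ∂π_U/∂q_U = 0: 156 - 2q_U - (q_C + q_D) = 0.
Cinder's first-order condition: 227 - 2q_C - (q_U + q_D) = 0.
Delta's first-order condition: 200 - 2q_D - (q_U + q_C) = 0.
Summing all 3 equations gives 583 − 4Q = 0, hence Q = 583/4.
Back-substituting: q_U = (156 − 583/4) = 41/4, q_C = (227 − 583/4) = 325/4, q_D = (200 − 583/4) = 217/4.
Price P = 298 - 583/4 = 609/4.
Delta's profit: (609/4 - 98)·(217/4) - 2915 = 449/16.

28.06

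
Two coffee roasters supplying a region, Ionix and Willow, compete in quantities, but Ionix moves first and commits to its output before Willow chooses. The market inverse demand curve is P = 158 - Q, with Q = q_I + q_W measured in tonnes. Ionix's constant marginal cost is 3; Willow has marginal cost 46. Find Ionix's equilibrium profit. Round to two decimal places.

Solve by backward induction. Given q_I, the follower Willow maximises π_W = (158 - q_I - q_W)q_W - 46q_W.
∂π_W/∂q_W = 112 - q_I - 2q_W = 0 gives the reaction function q_W = (112 - q_I)/2.
The leader anticipates this reaction. Substituting into P = 158 - Q gives P = 102 - (1/2)q_I, so π_I = (102 - (1/2)q_I)q_I - 3q_I.
Leader FOC: 99 - q_I = 0, so q_I = 99.
Then q_W = (112 - 99)/2 = 13/2.
Price P = 158 - 211/2 = 105/2.
Ionix's profit: (105/2 - 3)·99 = 4900.5000.

4900.50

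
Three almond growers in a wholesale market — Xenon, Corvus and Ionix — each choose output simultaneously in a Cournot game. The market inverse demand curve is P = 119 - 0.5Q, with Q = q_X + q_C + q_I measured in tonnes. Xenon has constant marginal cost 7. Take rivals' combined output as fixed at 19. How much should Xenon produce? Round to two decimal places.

With rivals' combined output fixed at 19, Xenon's profit is π_X = (119 - (1/2)·19 - (1/2)q_X)q_X - (7q_X) = (219/2 - (1/2)q_X)q_X - (7q_X).
∂π_X/∂q_X = 205/2 - q_X = 0, so q_X = 205/2.

102.50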